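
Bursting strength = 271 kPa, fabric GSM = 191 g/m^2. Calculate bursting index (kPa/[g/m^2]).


Formula: Bursting Index = Bursting Strength / Fabric GSM
BI = 271 kPa / 191 g/m^2
BI = 1.419 kPa/(g/m^2)

1.419 kPa/(g/m^2)


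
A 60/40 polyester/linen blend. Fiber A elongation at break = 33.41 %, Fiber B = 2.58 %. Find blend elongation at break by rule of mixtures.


Formula: Blend property = (fraction_A * property_A) + (fraction_B * property_B)
Step 1: Contribution A = 60/100 * 33.41 % = 20.046 %
Step 2: Contribution B = 40/100 * 2.58 % = 1.032 %
Step 3: Blend elongation at break = 20.046 + 1.032 = 21.078 %

21.078 %


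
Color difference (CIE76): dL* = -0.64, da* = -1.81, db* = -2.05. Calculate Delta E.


Formula: Delta E = sqrt(dL*^2 + da*^2 + db*^2)
Step 1: dL*^2 = (-0.64)^2 = 0.4096
Step 2: da*^2 = (-1.81)^2 = 3.2761
Step 3: db*^2 = (-2.05)^2 = 4.2025
Step 4: Sum = 0.4096 + 3.2761 + 4.2025 = 7.8882
Step 5: Delta E = sqrt(7.8882) = 2.81

2.81 Delta E


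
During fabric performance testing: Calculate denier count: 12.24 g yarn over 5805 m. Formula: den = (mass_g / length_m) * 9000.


Formula: den = (mass_g / length_m) * 9000
Substituting: den = (12.24 / 5805) * 9000
Intermediate: 12.24 / 5805 = 0.00210853 g/m
den = 0.00210853 * 9000 = 19.0 denier

19.0 denier


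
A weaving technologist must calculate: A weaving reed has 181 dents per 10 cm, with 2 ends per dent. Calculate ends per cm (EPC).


Formula: EPC = (dents per 10 cm * ends per dent) / 10
Step 1: Total ends per 10 cm = 181 * 2 = 362
Step 2: EPC = 362 / 10 = 36.2 ends/cm

36.2 ends/cm


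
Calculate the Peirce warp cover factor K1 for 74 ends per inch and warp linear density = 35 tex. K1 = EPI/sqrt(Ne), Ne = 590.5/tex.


Formula: K1 = EPI / sqrt(Ne), with Ne = 590.5 / tex_warp
Step 1: Ne = 590.5 / 35 = 16.871
Step 2: sqrt(Ne) = sqrt(16.871) = 4.1074
Step 3: K1 = 74 / 4.1074 = 18.0

18.0


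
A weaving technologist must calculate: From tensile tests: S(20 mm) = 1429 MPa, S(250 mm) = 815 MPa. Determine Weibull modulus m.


Formula: m = ln(L1/L2) / ln(S2/S1)
Step 1: ln(L1/L2) = ln(20/250) = -2.52573
Step 2: S2/S1 = 815/1429 = 0.57033
Step 3: ln(S2/S1) = ln(0.57033) = -0.56154
Step 4: m = -2.52573 / -0.56154 = 4.50

4.50 (Weibull m)


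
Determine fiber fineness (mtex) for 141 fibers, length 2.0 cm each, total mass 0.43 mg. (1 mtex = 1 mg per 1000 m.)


Formula: fineness (mtex) = mass (mg) / total length (km) = (mass_mg / total_length_m) * 1000
Step 1: Convert fiber length: 2.0 cm = 0.02 m
Step 2: Total fiber length = 141 * 0.02 = 2.82 m
Step 3: Linear density = 0.43 mg / 2.82 m = 0.1525 mg/m
Step 4: fineness = 0.1525 * 1000 = 152.5 mtex

152.5 mtex


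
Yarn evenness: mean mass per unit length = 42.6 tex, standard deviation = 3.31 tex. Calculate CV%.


Formula: CV% = (standard deviation / mean) * 100
Step 1: Ratio = 3.31 / 42.6 = 0.0777
Step 2: CV% = 0.0777 * 100 = 7.77% ≈ 7.8%

7.8%


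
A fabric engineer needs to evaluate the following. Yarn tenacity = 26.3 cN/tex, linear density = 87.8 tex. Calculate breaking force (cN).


Formula: Breaking force = Tenacity * Linear density
F = 26.3 cN/tex * 87.8 tex
F = 2309.14 cN

2309.14 cN


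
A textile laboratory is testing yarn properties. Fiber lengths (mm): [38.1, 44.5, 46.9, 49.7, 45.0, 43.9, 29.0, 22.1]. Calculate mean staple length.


Formula: Mean = sum of lengths / count
Sum = 38.1 + 44.5 + 46.9 + 49.7 + 45.0 + 43.9 + 29.0 + 22.1
Sum = 319.2 mm
Mean = 319.2 / 8 = 39.90 mm

39.90 mm


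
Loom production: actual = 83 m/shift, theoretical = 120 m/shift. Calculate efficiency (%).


Formula: Efficiency% = (Actual output / Theoretical output) * 100
Efficiency% = (83 / 120) * 100
Efficiency% = 0.691667 * 100 = 69.1667% ≈ 69.2%

69.2%


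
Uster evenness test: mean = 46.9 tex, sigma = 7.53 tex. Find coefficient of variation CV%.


Formula: CV% = (standard deviation / mean) * 100
Step 1: Ratio = 7.53 / 46.9 = 0.160554
Step 2: CV% = 0.160554 * 100 = 16.0554% ≈ 16.1%

16.1%


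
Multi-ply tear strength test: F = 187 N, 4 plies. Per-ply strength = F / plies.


Formula: Per-ply strength = Total force / Number of plies
Per-ply = 187 N / 4
Per-ply = 46.75 N

46.75 N


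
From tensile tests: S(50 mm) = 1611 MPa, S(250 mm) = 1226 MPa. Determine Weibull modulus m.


Formula: m = ln(L1/L2) / ln(S2/S1)
Step 1: ln(L1/L2) = ln(50/250) = -1.60944
Step 2: S2/S1 = 1226/1611 = 0.76102
Step 3: ln(S2/S1) = ln(0.76102) = -0.27310
Step 4: m = -1.60944 / -0.27310 = 5.89

5.89 (Weibull m)


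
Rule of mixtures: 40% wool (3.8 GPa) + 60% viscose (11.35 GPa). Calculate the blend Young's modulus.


Formula: Blend property = (fraction_A * property_A) + (fraction_B * property_B)
Step 1: Contribution A = 40/100 * 3.8 GPa = 1.52 GPa
Step 2: Contribution B = 60/100 * 11.35 GPa = 6.81 GPa
Step 3: Blend Young's modulus = 1.52 + 6.81 = 8.33 GPa

8.33 GPa


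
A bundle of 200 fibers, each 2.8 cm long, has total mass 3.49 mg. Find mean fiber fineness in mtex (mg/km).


Formula: fineness (mtex) = mass (mg) / total length (km) = (mass_mg / total_length_m) * 1000
Step 1: Convert fiber length: 2.8 cm = 0.028 m
Step 2: Total fiber length = 200 * 0.028 = 5.6 m
Step 3: Linear density = 3.49 mg / 5.6 m = 0.6232 mg/m
Step 4: fineness = 0.6232 * 1000 = 623.2 mtex

623.2 mtex


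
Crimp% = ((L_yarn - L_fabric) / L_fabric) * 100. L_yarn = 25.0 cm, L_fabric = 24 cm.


Formula: Crimp% = ((L_yarn - L_fabric) / L_fabric) * 100
Step 1: Extension = 25.0 - 24 = 1.0 cm
Step 2: Crimp% = (1.0 / 24) * 100
Step 3: Crimp% = 0.041667 * 100 = 4.1667% ≈ 4.2%

4.2%


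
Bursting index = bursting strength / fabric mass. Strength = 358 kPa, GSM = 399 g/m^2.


Formula: Bursting Index = Bursting Strength / Fabric GSM
BI = 358 kPa / 399 g/m^2
BI = 0.897 kPa/(g/m^2)

0.897 kPa/(g/m^2)


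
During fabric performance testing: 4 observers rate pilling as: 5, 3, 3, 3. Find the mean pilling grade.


Formula: Mean = sum / count
Sum = 5 + 3 + 3 + 3 = 14
Mean = 14 / 4 = 3.5

3.5


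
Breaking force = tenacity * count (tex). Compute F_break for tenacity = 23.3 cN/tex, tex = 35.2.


Formula: Breaking force = Tenacity * Linear density
F = 23.3 cN/tex * 35.2 tex
F = 820.16 cN

820.16 cN


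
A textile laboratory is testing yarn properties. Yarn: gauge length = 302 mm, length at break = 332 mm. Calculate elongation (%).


Formula: Elongation (%) = ((L_break - L0) / L0) * 100
Step 1: Extension = 332 - 302 = 30 mm
Step 2: Elongation = (30 / 302) * 100
Step 3: Elongation = 0.099338 * 100 = 9.9338% ≈ 9.9%

9.9%


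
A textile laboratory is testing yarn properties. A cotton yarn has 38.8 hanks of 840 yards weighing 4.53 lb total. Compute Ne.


Formula: Ne = hanks / mass_lb
Substituting: Ne = 38.8 / 4.53
Ne = 8.6

8.6 Ne


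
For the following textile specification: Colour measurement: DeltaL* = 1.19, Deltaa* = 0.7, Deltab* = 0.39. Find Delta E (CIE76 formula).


Formula: Delta E = sqrt(dL*^2 + da*^2 + db*^2)
Step 1: dL*^2 = 1.19^2 = 1.4161
Step 2: da*^2 = 0.7^2 = 0.49
Step 3: db*^2 = 0.39^2 = 0.1521
Step 4: Sum = 1.4161 + 0.49 + 0.1521 = 2.0582
Step 5: Delta E = sqrt(2.0582) = 1.43

1.43 Delta E


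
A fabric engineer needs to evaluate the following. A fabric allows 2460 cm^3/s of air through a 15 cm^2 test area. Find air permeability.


Formula: Air Permeability = Airflow / Test Area
AP = 2460 cm^3/s / 15 cm^2
AP = 164.0 cm^3/s/cm^2

164.0 cm^3/s/cm^2


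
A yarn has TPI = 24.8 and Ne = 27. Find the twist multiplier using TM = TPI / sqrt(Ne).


Formula: TM = TPI / sqrt(Ne)
Step 1: sqrt(Ne) = sqrt(27) = 5.1962
Step 2: TM = 24.8 / 5.1962 = 4.77

4.77 TM


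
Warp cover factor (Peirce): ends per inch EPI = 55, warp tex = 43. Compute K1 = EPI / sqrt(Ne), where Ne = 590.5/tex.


Formula: K1 = EPI / sqrt(Ne), with Ne = 590.5 / tex_warp
Step 1: Ne = 590.5 / 43 = 13.733
Step 2: sqrt(Ne) = sqrt(13.733) = 3.7058
Step 3: K1 = 55 / 3.7058 = 14.8

14.8


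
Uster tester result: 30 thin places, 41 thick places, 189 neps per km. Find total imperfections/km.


Formula: Total = thin places + thick places + neps
Total = 30 + 41 + 189
Total = 260 imperfections/km

260 imperfections/km


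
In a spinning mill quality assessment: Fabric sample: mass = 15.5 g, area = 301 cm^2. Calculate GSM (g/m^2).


Formula: GSM = mass_g / area_m2
Step 1: Convert area: 301 cm^2 = 301 / 10000 = 0.0301 m^2
Step 2: GSM = 15.5 g / 0.0301 m^2 = 515.0 g/m^2

515.0 g/m^2


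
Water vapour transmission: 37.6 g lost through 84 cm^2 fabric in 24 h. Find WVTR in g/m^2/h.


Formula: WVTR = mass_loss / (area * time)
Step 1: Convert area: 84 cm^2 = 0.0084 m^2
Step 2: WVTR = 37.6 g / (0.0084 m^2 * 24 h)
Step 3: WVTR = 37.6 / 0.2016 = 186.5 g/m^2/h

186.5 g/m^2/h


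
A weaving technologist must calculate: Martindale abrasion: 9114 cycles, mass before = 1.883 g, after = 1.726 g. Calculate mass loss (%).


Formula: Mass loss% = ((m_before - m_after) / m_before) * 100
Step 1: Mass loss = 1.883 - 1.726 = 0.157 g
Step 2: Ratio = 0.157 / 1.883 = 0.0833776
Step 3: Mass loss% = 0.0833776 * 100 = 8.33776% ≈ 8.34%

8.34%


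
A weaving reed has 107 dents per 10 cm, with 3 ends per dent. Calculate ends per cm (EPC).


Formula: EPC = (dents per 10 cm * ends per dent) / 10
Step 1: Total ends per 10 cm = 107 * 3 = 321
Step 2: EPC = 321 / 10 = 32.1 ends/cm

32.1 ends/cm


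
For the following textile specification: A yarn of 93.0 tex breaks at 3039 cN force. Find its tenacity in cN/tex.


Formula: Tenacity = Breaking force / Linear density
Tenacity = 3039 cN / 93.0 tex
Tenacity = 32.68 cN/tex

32.68 cN/tex


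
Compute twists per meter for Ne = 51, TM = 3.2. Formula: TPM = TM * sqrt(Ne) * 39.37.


Formula: TPM = TM * sqrt(Ne) * 39.37
Step 1: sqrt(Ne) = sqrt(51) = 7.1414
Step 2: TM * sqrt(Ne) = 3.2 * 7.1414 = 22.8525
Step 3: TPM = 22.8525 * 39.37 = 900 twists/m

900 twists/m


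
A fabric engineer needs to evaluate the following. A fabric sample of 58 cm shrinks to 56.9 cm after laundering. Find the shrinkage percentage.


Formula: Shrinkage% = ((L_before - L_after) / L_before) * 100
Step 1: Shrinkage = 58 - 56.9 = 1.1 cm
Step 2: Shrinkage% = (1.1 / 58) * 100
Step 3: Shrinkage% = 0.018966 * 100 = 1.8966% ≈ 1.9%

1.9%


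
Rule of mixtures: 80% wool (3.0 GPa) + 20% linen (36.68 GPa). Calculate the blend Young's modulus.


Formula: Blend property = (fraction_A * property_A) + (fraction_B * property_B)
Step 1: Contribution A = 80/100 * 3.0 GPa = 2.4 GPa
Step 2: Contribution B = 20/100 * 36.68 GPa = 7.336 GPa
Step 3: Blend Young's modulus = 2.4 + 7.336 = 9.736 GPa

9.736 GPa


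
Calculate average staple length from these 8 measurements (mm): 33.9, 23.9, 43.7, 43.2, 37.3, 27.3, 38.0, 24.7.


Formula: Mean = sum of lengths / count
Sum = 33.9 + 23.9 + 43.7 + 43.2 + 37.3 + 27.3 + 38.0 + 24.7
Sum = 272.0 mm
Mean = 272.0 / 8 = 34.00 mm

34.00 mm


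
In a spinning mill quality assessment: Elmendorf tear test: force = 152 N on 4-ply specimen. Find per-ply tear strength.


Formula: Per-ply strength = Total force / Number of plies
Per-ply = 152 N / 4
Per-ply = 38 N

38 N


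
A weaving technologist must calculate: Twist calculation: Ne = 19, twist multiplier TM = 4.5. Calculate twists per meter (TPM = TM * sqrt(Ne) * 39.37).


Formula: TPM = TM * sqrt(Ne) * 39.37
Step 1: sqrt(Ne) = sqrt(19) = 4.3589
Step 2: TM * sqrt(Ne) = 4.5 * 4.3589 = 19.6151
Step 3: TPM = 19.6151 * 39.37 = 772 twists/m

772 twists/m


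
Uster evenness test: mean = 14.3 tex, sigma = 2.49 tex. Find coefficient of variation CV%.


Formula: CV% = (standard deviation / mean) * 100
Step 1: Ratio = 2.49 / 14.3 = 0.174126
Step 2: CV% = 0.174126 * 100 = 17.4126% ≈ 17.4%

17.4%


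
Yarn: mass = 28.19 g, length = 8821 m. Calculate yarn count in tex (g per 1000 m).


Formula: Tex = (mass_g / length_m) * 1000
Substituting: Tex = (28.19 / 8821) * 1000
Intermediate: 28.19 / 8821 = 0.00319578 g/m
Tex = 0.00319578 * 1000 = 3.20 tex

3.20 tex


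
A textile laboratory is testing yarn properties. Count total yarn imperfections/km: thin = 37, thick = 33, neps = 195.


Formula: Total = thin places + thick places + neps
Total = 37 + 33 + 195
Total = 265 imperfections/km

265 imperfections/km


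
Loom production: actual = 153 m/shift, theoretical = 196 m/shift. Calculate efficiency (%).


Formula: Efficiency% = (Actual output / Theoretical output) * 100
Efficiency% = (153 / 196) * 100
Efficiency% = 0.780612 * 100 = 78.0612% ≈ 78.1%

78.1%


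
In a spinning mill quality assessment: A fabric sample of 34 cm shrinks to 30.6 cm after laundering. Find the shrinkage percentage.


Formula: Shrinkage% = ((L_before - L_after) / L_before) * 100
Step 1: Shrinkage = 34 - 30.6 = 3.4 cm
Step 2: Shrinkage% = (3.4 / 34) * 100
Step 3: Shrinkage% = 0.1 * 100 = 10.0%

10.0%


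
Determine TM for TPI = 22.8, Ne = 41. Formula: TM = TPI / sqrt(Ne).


Formula: TM = TPI / sqrt(Ne)
Step 1: sqrt(Ne) = sqrt(41) = 6.4031
Step 2: TM = 22.8 / 6.4031 = 3.56

3.56 TM


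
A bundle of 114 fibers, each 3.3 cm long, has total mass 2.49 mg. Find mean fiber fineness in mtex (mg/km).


Formula: fineness (mtex) = mass (mg) / total length (km) = (mass_mg / total_length_m) * 1000
Step 1: Convert fiber length: 3.3 cm = 0.033 m
Step 2: Total fiber length = 114 * 0.033 = 3.762 m
Step 3: Linear density = 2.49 mg / 3.762 m = 0.6619 mg/m
Step 4: fineness = 0.6619 * 1000 = 661.9 mtex

661.9 mtex


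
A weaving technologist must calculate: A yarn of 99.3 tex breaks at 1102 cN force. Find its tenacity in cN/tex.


Formula: Tenacity = Breaking force / Linear density
Tenacity = 1102 cN / 99.3 tex
Tenacity = 11.10 cN/tex

11.10 cN/tex


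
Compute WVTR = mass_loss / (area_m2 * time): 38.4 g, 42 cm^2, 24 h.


Formula: WVTR = mass_loss / (area * time)
Step 1: Convert area: 42 cm^2 = 0.0042 m^2
Step 2: WVTR = 38.4 g / (0.0042 m^2 * 24 h)
Step 3: WVTR = 38.4 / 0.1008 = 381.0 g/m^2/h

381.0 g/m^2/h


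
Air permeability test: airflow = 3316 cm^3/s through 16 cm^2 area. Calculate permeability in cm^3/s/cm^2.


Formula: Air Permeability = Airflow / Test Area
AP = 3316 cm^3/s / 16 cm^2
AP = 207.3 cm^3/s/cm^2

207.3 cm^3/s/cm^2


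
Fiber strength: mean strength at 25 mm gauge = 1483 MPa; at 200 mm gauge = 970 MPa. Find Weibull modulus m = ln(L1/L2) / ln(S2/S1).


Formula: m = ln(L1/L2) / ln(S2/S1)
Step 1: ln(L1/L2) = ln(25/200) = -2.07944
Step 2: S2/S1 = 970/1483 = 0.65408
Step 3: ln(S2/S1) = ln(0.65408) = -0.42453
Step 4: m = -2.07944 / -0.42453 = 4.90

4.90 (Weibull m)


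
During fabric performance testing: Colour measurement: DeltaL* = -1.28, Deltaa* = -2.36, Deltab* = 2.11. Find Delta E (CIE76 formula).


Formula: Delta E = sqrt(dL*^2 + da*^2 + db*^2)
Step 1: dL*^2 = (-1.28)^2 = 1.6384
Step 2: da*^2 = (-2.36)^2 = 5.5696
Step 3: db*^2 = 2.11^2 = 4.4521
Step 4: Sum = 1.6384 + 5.5696 + 4.4521 = 11.6601
Step 5: Delta E = sqrt(11.6601) = 3.41

3.41 Delta E


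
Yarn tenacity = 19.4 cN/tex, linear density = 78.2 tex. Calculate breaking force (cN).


Formula: Breaking force = Tenacity * Linear density
F = 19.4 cN/tex * 78.2 tex
F = 1517.08 cN

1517.08 cN


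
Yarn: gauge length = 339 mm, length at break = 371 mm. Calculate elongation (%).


Formula: Elongation (%) = ((L_break - L0) / L0) * 100
Step 1: Extension = 371 - 339 = 32 mm
Step 2: Elongation = (32 / 339) * 100
Step 3: Elongation = 0.094395 * 100 = 9.4395% ≈ 9.4%

9.4%


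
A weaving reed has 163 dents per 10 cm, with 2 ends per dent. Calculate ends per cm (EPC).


Formula: EPC = (dents per 10 cm * ends per dent) / 10
Step 1: Total ends per 10 cm = 163 * 2 = 326
Step 2: EPC = 326 / 10 = 32.6 ends/cm

32.6 ends/cm


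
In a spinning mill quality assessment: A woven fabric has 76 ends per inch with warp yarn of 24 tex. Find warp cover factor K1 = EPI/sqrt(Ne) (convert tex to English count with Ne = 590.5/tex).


Formula: K1 = EPI / sqrt(Ne), with Ne = 590.5 / tex_warp
Step 1: Ne = 590.5 / 24 = 24.604
Step 2: sqrt(Ne) = sqrt(24.604) = 4.9602
Step 3: K1 = 76 / 4.9602 = 15.3

15.3


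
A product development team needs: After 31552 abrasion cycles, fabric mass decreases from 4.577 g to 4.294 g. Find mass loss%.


Formula: Mass loss% = ((m_before - m_after) / m_before) * 100
Step 1: Mass loss = 4.577 - 4.294 = 0.283 g
Step 2: Ratio = 0.283 / 4.577 = 0.0618309
Step 3: Mass loss% = 0.0618309 * 100 = 6.18309% ≈ 6.18%

6.18%


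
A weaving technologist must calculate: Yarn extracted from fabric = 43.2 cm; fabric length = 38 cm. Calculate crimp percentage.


Formula: Crimp% = ((L_yarn - L_fabric) / L_fabric) * 100
Step 1: Extension = 43.2 - 38 = 5.2 cm
Step 2: Crimp% = (5.2 / 38) * 100
Step 3: Crimp% = 0.136842 * 100 = 13.6842% ≈ 13.7%

13.7%


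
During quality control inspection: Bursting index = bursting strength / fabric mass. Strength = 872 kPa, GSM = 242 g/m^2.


Formula: Bursting Index = Bursting Strength / Fabric GSM
BI = 872 kPa / 242 g/m^2
BI = 3.603 kPa/(g/m^2)

3.603 kPa/(g/m^2)


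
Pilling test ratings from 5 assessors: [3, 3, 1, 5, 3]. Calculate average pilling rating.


Formula: Mean = sum / count
Sum = 3 + 3 + 1 + 5 + 3 = 15
Mean = 15 / 5 = 3.0

3.0


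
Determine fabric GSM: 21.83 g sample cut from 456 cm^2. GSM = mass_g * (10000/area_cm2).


Formula: GSM = mass_g / area_m2
Step 1: Convert area: 456 cm^2 = 456 / 10000 = 0.0456 m^2
Step 2: GSM = 21.83 g / 0.0456 m^2 = 478.7 g/m^2

478.7 g/m^2


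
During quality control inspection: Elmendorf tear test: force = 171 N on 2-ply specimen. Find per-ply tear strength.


Formula: Per-ply strength = Total force / Number of plies
Per-ply = 171 N / 2
Per-ply = 85.5 N

85.5 N


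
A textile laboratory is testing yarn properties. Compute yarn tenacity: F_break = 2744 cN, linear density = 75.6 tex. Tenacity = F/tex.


Formula: Tenacity = Breaking force / Linear density
Tenacity = 2744 cN / 75.6 tex
Tenacity = 36.30 cN/tex

36.30 cN/tex


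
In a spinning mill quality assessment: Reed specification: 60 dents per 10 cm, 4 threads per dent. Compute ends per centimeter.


Formula: EPC = (dents per 10 cm * ends per dent) / 10
Step 1: Total ends per 10 cm = 60 * 4 = 240
Step 2: EPC = 240 / 10 = 24.0 ends/cm

24.0 ends/cm


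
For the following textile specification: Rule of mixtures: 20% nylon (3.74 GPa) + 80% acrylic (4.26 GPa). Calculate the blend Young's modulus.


Formula: Blend property = (fraction_A * property_A) + (fraction_B * property_B)
Step 1: Contribution A = 20/100 * 3.74 GPa = 0.748 GPa
Step 2: Contribution B = 80/100 * 4.26 GPa = 3.408 GPa
Step 3: Blend Young's modulus = 0.748 + 3.408 = 4.156 GPa

4.156 GPa


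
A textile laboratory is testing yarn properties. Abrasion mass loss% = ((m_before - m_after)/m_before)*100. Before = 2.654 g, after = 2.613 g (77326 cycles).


Formula: Mass loss% = ((m_before - m_after) / m_before) * 100
Step 1: Mass loss = 2.654 - 2.613 = 0.041 g
Step 2: Ratio = 0.041 / 2.654 = 0.0154484
Step 3: Mass loss% = 0.0154484 * 100 = 1.54484% ≈ 1.54%

1.54%


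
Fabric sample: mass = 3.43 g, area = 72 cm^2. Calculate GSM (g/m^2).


Formula: GSM = mass_g / area_m2
Step 1: Convert area: 72 cm^2 = 72 / 10000 = 0.0072 m^2
Step 2: GSM = 3.43 g / 0.0072 m^2 = 476.4 g/m^2

476.4 g/m^2


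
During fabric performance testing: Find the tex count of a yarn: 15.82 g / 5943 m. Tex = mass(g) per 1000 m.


Formula: Tex = (mass_g / length_m) * 1000
Substituting: Tex = (15.82 / 5943) * 1000
Intermediate: 15.82 / 5943 = 0.00266196 g/m
Tex = 0.00266196 * 1000 = 2.66 tex

2.66 tex


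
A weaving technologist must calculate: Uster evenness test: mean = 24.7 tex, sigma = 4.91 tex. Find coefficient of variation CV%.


Formula: CV% = (standard deviation / mean) * 100
Step 1: Ratio = 4.91 / 24.7 = 0.198785
Step 2: CV% = 0.198785 * 100 = 19.8785% ≈ 19.9%

19.9%


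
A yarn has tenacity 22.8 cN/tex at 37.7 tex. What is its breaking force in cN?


Formula: Breaking force = Tenacity * Linear density
F = 22.8 cN/tex * 37.7 tex
F = 859.56 cN

859.56 cN


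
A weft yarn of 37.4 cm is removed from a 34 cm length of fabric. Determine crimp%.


Formula: Crimp% = ((L_yarn - L_fabric) / L_fabric) * 100
Step 1: Extension = 37.4 - 34 = 3.4 cm
Step 2: Crimp% = (3.4 / 34) * 100
Step 3: Crimp% = 0.1 * 100 = 10.0%

10.0%


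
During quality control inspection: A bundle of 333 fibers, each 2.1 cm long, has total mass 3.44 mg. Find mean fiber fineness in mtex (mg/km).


Formula: fineness (mtex) = mass (mg) / total length (km) = (mass_mg / total_length_m) * 1000
Step 1: Convert fiber length: 2.1 cm = 0.021 m
Step 2: Total fiber length = 333 * 0.021 = 6.993 m
Step 3: Linear density = 3.44 mg / 6.993 m = 0.4919 mg/m
Step 4: fineness = 0.4919 * 1000 = 491.9 mtex

491.9 mtex


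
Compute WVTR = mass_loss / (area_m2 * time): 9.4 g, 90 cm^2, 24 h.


Formula: WVTR = mass_loss / (area * time)
Step 1: Convert area: 90 cm^2 = 0.009 m^2
Step 2: WVTR = 9.4 g / (0.009 m^2 * 24 h)
Step 3: WVTR = 9.4 / 0.216 = 43.5 g/m^2/h

43.5 g/m^2/h


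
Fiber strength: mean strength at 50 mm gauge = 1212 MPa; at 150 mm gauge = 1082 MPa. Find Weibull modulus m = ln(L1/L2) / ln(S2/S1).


Formula: m = ln(L1/L2) / ln(S2/S1)
Step 1: ln(L1/L2) = ln(50/150) = -1.09861
Step 2: S2/S1 = 1082/1212 = 0.89274
Step 3: ln(S2/S1) = ln(0.89274) = -0.11346
Step 4: m = -1.09861 / -0.11346 = 9.68

9.68 (Weibull m)


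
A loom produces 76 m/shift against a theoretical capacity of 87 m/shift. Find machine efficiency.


Formula: Efficiency% = (Actual output / Theoretical output) * 100
Efficiency% = (76 / 87) * 100
Efficiency% = 0.873563 * 100 = 87.3563% ≈ 87.4%

87.4%


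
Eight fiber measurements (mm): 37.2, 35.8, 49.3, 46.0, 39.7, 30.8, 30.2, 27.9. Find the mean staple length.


Formula: Mean = sum of lengths / count
Sum = 37.2 + 35.8 + 49.3 + 46.0 + 39.7 + 30.8 + 30.2 + 27.9
Sum = 296.9 mm
Mean = 296.9 / 8 = 37.11 mm

37.11 mm


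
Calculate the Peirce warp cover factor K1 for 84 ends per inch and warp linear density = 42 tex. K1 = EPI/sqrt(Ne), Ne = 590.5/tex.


Formula: K1 = EPI / sqrt(Ne), with Ne = 590.5 / tex_warp
Step 1: Ne = 590.5 / 42 = 14.06
Step 2: sqrt(Ne) = sqrt(14.06) = 3.7497
Step 3: K1 = 84 / 3.7497 = 22.4

22.4


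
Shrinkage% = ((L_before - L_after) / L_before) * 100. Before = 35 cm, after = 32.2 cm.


Formula: Shrinkage% = ((L_before - L_after) / L_before) * 100
Step 1: Shrinkage = 35 - 32.2 = 2.8 cm
Step 2: Shrinkage% = (2.8 / 35) * 100
Step 3: Shrinkage% = 0.08 * 100 = 8.0%

8.0%


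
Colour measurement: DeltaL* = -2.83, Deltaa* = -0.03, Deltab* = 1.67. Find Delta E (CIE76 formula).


Formula: Delta E = sqrt(dL*^2 + da*^2 + db*^2)
Step 1: dL*^2 = (-2.83)^2 = 8.0089
Step 2: da*^2 = (-0.03)^2 = 0.0009
Step 3: db*^2 = 1.67^2 = 2.7889
Step 4: Sum = 8.0089 + 0.0009 + 2.7889 = 10.7987
Step 5: Delta E = sqrt(10.7987) = 3.29

3.29 Delta E


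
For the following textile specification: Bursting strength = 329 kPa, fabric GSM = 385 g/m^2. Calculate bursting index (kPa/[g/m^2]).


Formula: Bursting Index = Bursting Strength / Fabric GSM
BI = 329 kPa / 385 g/m^2
BI = 0.855 kPa/(g/m^2)

0.855 kPa/(g/m^2)


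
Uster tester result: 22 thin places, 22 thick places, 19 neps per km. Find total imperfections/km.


Formula: Total = thin places + thick places + neps
Total = 22 + 22 + 19
Total = 63 imperfections/km

63 imperfections/km


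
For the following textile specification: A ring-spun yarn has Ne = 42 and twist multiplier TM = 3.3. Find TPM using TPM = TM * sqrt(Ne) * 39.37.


Formula: TPM = TM * sqrt(Ne) * 39.37
Step 1: sqrt(Ne) = sqrt(42) = 6.4807
Step 2: TM * sqrt(Ne) = 3.3 * 6.4807 = 21.3863
Step 3: TPM = 21.3863 * 39.37 = 842 twists/m

842 twists/m


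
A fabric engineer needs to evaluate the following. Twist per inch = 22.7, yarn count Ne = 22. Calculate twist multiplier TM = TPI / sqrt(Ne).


Formula: TM = TPI / sqrt(Ne)
Step 1: sqrt(Ne) = sqrt(22) = 4.6904
Step 2: TM = 22.7 / 4.6904 = 4.84

4.84 TM


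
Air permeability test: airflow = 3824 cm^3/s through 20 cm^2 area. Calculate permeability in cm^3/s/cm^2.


Formula: Air Permeability = Airflow / Test Area
AP = 3824 cm^3/s / 20 cm^2
AP = 191.2 cm^3/s/cm^2

191.2 cm^3/s/cm^2


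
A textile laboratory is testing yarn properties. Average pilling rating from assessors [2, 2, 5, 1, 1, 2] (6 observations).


Formula: Mean = sum / count
Sum = 2 + 2 + 5 + 1 + 1 + 2 = 13
Mean = 13 / 6 = 2.2

2.2


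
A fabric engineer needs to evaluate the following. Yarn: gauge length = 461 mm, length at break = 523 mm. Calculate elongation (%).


Formula: Elongation (%) = ((L_break - L0) / L0) * 100
Step 1: Extension = 523 - 461 = 62 mm
Step 2: Elongation = (62 / 461) * 100
Step 3: Elongation = 0.13449 * 100 = 13.449% ≈ 13.4%

13.4%


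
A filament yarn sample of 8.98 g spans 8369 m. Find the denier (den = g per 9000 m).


Formula: den = (mass_g / length_m) * 9000
Substituting: den = (8.98 / 8369) * 9000
Intermediate: 8.98 / 8369 = 0.00107301 g/m
den = 0.00107301 * 9000 = 9.7 denier

9.7 denier


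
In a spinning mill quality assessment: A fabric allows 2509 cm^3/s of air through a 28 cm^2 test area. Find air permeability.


Formula: Air Permeability = Airflow / Test Area
AP = 2509 cm^3/s / 28 cm^2
AP = 89.6 cm^3/s/cm^2

89.6 cm^3/s/cm^2


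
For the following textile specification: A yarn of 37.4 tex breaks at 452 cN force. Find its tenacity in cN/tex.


Formula: Tenacity = Breaking force / Linear density
Tenacity = 452 cN / 37.4 tex
Tenacity = 12.09 cN/tex

12.09 cN/tex


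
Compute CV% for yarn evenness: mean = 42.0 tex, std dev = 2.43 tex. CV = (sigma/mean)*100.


Formula: CV% = (standard deviation / mean) * 100
Step 1: Ratio = 2.43 / 42.0 = 0.057857
Step 2: CV% = 0.057857 * 100 = 5.7857% ≈ 5.8%

5.8%


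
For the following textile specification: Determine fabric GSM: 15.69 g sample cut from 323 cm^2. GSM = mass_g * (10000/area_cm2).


Formula: GSM = mass_g / area_m2
Step 1: Convert area: 323 cm^2 = 323 / 10000 = 0.0323 m^2
Step 2: GSM = 15.69 g / 0.0323 m^2 = 485.8 g/m^2

485.8 g/m^2


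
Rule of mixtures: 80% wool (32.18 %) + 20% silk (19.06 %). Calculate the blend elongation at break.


Formula: Blend property = (fraction_A * property_A) + (fraction_B * property_B)
Step 1: Contribution A = 80/100 * 32.18 % = 25.744 %
Step 2: Contribution B = 20/100 * 19.06 % = 3.812 %
Step 3: Blend elongation at break = 25.744 + 3.812 = 29.556 %

29.556 %


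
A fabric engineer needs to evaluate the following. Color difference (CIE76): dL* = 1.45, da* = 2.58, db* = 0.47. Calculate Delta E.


Formula: Delta E = sqrt(dL*^2 + da*^2 + db*^2)
Step 1: dL*^2 = 1.45^2 = 2.1025
Step 2: da*^2 = 2.58^2 = 6.6564
Step 3: db*^2 = 0.47^2 = 0.2209
Step 4: Sum = 2.1025 + 6.6564 + 0.2209 = 8.9798
Step 5: Delta E = sqrt(8.9798) = 3.0

3.0 Delta E


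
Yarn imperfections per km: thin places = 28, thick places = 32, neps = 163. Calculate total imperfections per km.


Formula: Total = thin places + thick places + neps
Total = 28 + 32 + 163
Total = 223 imperfections/km

223 imperfections/km


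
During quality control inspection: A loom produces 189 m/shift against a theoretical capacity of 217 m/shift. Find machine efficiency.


Formula: Efficiency% = (Actual output / Theoretical output) * 100
Efficiency% = (189 / 217) * 100
Efficiency% = 0.870968 * 100 = 87.0968% ≈ 87.1%

87.1%


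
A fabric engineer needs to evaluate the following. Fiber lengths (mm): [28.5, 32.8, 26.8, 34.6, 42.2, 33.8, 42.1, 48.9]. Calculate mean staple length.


Formula: Mean = sum of lengths / count
Sum = 28.5 + 32.8 + 26.8 + 34.6 + 42.2 + 33.8 + 42.1 + 48.9
Sum = 289.7 mm
Mean = 289.7 / 8 = 36.21 mm

36.21 mm


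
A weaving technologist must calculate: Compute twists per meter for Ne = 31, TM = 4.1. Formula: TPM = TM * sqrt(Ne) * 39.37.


Formula: TPM = TM * sqrt(Ne) * 39.37
Step 1: sqrt(Ne) = sqrt(31) = 5.5678
Step 2: TM * sqrt(Ne) = 4.1 * 5.5678 = 22.828
Step 3: TPM = 22.828 * 39.37 = 899 twists/m

899 twists/m


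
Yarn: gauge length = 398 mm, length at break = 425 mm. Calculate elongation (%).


Formula: Elongation (%) = ((L_break - L0) / L0) * 100
Step 1: Extension = 425 - 398 = 27 mm
Step 2: Elongation = (27 / 398) * 100
Step 3: Elongation = 0.067839 * 100 = 6.7839% ≈ 6.8%

6.8%


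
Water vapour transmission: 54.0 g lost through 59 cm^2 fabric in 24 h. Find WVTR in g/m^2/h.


Formula: WVTR = mass_loss / (area * time)
Step 1: Convert area: 59 cm^2 = 0.0059 m^2
Step 2: WVTR = 54.0 g / (0.0059 m^2 * 24 h)
Step 3: WVTR = 54.0 / 0.1416 = 381.4 g/m^2/h

381.4 g/m^2/h


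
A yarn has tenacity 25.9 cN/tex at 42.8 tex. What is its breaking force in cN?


Formula: Breaking force = Tenacity * Linear density
F = 25.9 cN/tex * 42.8 tex
F = 1108.52 cN

1108.52 cN


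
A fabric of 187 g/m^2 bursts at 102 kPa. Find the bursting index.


Formula: Bursting Index = Bursting Strength / Fabric GSM
BI = 102 kPa / 187 g/m^2
BI = 0.545 kPa/(g/m^2)

0.545 kPa/(g/m^2)


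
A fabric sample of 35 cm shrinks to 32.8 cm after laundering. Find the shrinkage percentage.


Formula: Shrinkage% = ((L_before - L_after) / L_before) * 100
Step 1: Shrinkage = 35 - 32.8 = 2.2 cm
Step 2: Shrinkage% = (2.2 / 35) * 100
Step 3: Shrinkage% = 0.062857 * 100 = 6.2857% ≈ 6.3%

6.3%


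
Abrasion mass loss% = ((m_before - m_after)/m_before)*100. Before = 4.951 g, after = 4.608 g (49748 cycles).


Formula: Mass loss% = ((m_before - m_after) / m_before) * 100
Step 1: Mass loss = 4.951 - 4.608 = 0.343 g
Step 2: Ratio = 0.343 / 4.951 = 0.0692789
Step 3: Mass loss% = 0.0692789 * 100 = 6.92789% ≈ 6.93%

6.93%


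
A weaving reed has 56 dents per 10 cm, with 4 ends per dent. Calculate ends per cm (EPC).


Formula: EPC = (dents per 10 cm * ends per dent) / 10
Step 1: Total ends per 10 cm = 56 * 4 = 224
Step 2: EPC = 224 / 10 = 22.4 ends/cm

22.4 ends/cm


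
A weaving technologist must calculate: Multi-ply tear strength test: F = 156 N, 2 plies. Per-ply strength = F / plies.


Formula: Per-ply strength = Total force / Number of plies
Per-ply = 156 N / 2
Per-ply = 78 N

78 N


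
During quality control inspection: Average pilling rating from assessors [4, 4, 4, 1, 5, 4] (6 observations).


Formula: Mean = sum / count
Sum = 4 + 4 + 4 + 1 + 5 + 4 = 22
Mean = 22 / 6 = 3.7

3.7


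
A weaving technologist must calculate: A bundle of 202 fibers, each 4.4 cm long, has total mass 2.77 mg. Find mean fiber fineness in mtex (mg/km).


Formula: fineness (mtex) = mass (mg) / total length (km) = (mass_mg / total_length_m) * 1000
Step 1: Convert fiber length: 4.4 cm = 0.044 m
Step 2: Total fiber length = 202 * 0.044 = 8.888 m
Step 3: Linear density = 2.77 mg / 8.888 m = 0.3117 mg/m
Step 4: fineness = 0.3117 * 1000 = 311.7 mtex

311.7 mtex


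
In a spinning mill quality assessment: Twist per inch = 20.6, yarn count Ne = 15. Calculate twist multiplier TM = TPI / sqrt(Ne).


Formula: TM = TPI / sqrt(Ne)
Step 1: sqrt(Ne) = sqrt(15) = 3.873
Step 2: TM = 20.6 / 3.873 = 5.32

5.32 TM


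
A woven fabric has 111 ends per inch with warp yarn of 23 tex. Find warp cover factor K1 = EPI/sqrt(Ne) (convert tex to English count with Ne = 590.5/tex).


Formula: K1 = EPI / sqrt(Ne), with Ne = 590.5 / tex_warp
Step 1: Ne = 590.5 / 23 = 25.674
Step 2: sqrt(Ne) = sqrt(25.674) = 5.067
Step 3: K1 = 111 / 5.067 = 21.9

21.9


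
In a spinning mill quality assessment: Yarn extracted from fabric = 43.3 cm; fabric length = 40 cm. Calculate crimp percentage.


Formula: Crimp% = ((L_yarn - L_fabric) / L_fabric) * 100
Step 1: Extension = 43.3 - 40 = 3.3 cm
Step 2: Crimp% = (3.3 / 40) * 100
Step 3: Crimp% = 0.0825 * 100 = 8.25% ≈ 8.3%

8.3%


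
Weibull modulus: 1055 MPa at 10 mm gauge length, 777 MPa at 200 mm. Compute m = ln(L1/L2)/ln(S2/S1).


Formula: m = ln(L1/L2) / ln(S2/S1)
Step 1: ln(L1/L2) = ln(10/200) = -2.99573
Step 2: S2/S1 = 777/1055 = 0.73649
Step 3: ln(S2/S1) = ln(0.73649) = -0.30586
Step 4: m = -2.99573 / -0.30586 = 9.79

9.79 (Weibull m)


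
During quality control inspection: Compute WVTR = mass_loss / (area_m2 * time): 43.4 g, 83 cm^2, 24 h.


Formula: WVTR = mass_loss / (area * time)
Step 1: Convert area: 83 cm^2 = 0.0083 m^2
Step 2: WVTR = 43.4 g / (0.0083 m^2 * 24 h)
Step 3: WVTR = 43.4 / 0.1992 = 217.9 g/m^2/h

217.9 g/m^2/h


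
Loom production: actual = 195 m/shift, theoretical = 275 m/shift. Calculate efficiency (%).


Formula: Efficiency% = (Actual output / Theoretical output) * 100
Efficiency% = (195 / 275) * 100
Efficiency% = 0.709091 * 100 = 70.9091% ≈ 70.9%

70.9%


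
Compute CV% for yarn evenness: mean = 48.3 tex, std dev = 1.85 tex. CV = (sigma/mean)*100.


Formula: CV% = (standard deviation / mean) * 100
Step 1: Ratio = 1.85 / 48.3 = 0.038302
Step 2: CV% = 0.038302 * 100 = 3.8302% ≈ 3.8%

3.8%


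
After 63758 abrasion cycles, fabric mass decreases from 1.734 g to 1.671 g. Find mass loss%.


Formula: Mass loss% = ((m_before - m_after) / m_before) * 100
Step 1: Mass loss = 1.734 - 1.671 = 0.063 g
Step 2: Ratio = 0.063 / 1.734 = 0.0363322
Step 3: Mass loss% = 0.0363322 * 100 = 3.63322% ≈ 3.63%

3.63%


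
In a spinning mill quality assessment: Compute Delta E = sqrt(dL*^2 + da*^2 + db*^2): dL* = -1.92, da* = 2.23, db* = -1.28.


Formula: Delta E = sqrt(dL*^2 + da*^2 + db*^2)
Step 1: dL*^2 = (-1.92)^2 = 3.6864
Step 2: da*^2 = 2.23^2 = 4.9729
Step 3: db*^2 = (-1.28)^2 = 1.6384
Step 4: Sum = 3.6864 + 4.9729 + 1.6384 = 10.2977
Step 5: Delta E = sqrt(10.2977) = 3.21

3.21 Delta E


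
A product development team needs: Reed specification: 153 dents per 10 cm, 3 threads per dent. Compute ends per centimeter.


Formula: EPC = (dents per 10 cm * ends per dent) / 10
Step 1: Total ends per 10 cm = 153 * 3 = 459
Step 2: EPC = 459 / 10 = 45.9 ends/cm

45.9 ends/cm


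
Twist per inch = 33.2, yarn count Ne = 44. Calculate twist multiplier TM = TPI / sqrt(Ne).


Formula: TM = TPI / sqrt(Ne)
Step 1: sqrt(Ne) = sqrt(44) = 6.6332
Step 2: TM = 33.2 / 6.6332 = 5.01

5.01 TM


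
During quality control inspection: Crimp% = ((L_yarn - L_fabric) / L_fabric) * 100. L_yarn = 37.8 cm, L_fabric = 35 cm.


Formula: Crimp% = ((L_yarn - L_fabric) / L_fabric) * 100
Step 1: Extension = 37.8 - 35 = 2.8 cm
Step 2: Crimp% = (2.8 / 35) * 100
Step 3: Crimp% = 0.08 * 100 = 8.0%

8.0%


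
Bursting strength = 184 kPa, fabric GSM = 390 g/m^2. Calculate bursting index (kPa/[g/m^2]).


Formula: Bursting Index = Bursting Strength / Fabric GSM
BI = 184 kPa / 390 g/m^2
BI = 0.472 kPa/(g/m^2)

0.472 kPa/(g/m^2)


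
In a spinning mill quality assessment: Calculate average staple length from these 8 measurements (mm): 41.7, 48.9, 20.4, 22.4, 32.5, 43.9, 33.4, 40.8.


Formula: Mean = sum of lengths / count
Sum = 41.7 + 48.9 + 20.4 + 22.4 + 32.5 + 43.9 + 33.4 + 40.8
Sum = 284.0 mm
Mean = 284.0 / 8 = 35.50 mm

35.50 mm


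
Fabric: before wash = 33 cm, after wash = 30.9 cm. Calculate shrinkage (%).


Formula: Shrinkage% = ((L_before - L_after) / L_before) * 100
Step 1: Shrinkage = 33 - 30.9 = 2.1 cm
Step 2: Shrinkage% = (2.1 / 33) * 100
Step 3: Shrinkage% = 0.063636 * 100 = 6.3636% ≈ 6.4%

6.4%


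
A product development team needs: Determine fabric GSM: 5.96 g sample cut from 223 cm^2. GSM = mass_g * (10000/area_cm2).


Formula: GSM = mass_g / area_m2
Step 1: Convert area: 223 cm^2 = 223 / 10000 = 0.0223 m^2
Step 2: GSM = 5.96 g / 0.0223 m^2 = 267.3 g/m^2

267.3 g/m^2


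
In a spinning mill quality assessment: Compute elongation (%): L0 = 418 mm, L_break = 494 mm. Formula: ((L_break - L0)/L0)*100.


Formula: Elongation (%) = ((L_break - L0) / L0) * 100
Step 1: Extension = 494 - 418 = 76 mm
Step 2: Elongation = (76 / 418) * 100
Step 3: Elongation = 0.181818 * 100 = 18.1818% ≈ 18.2%

18.2%


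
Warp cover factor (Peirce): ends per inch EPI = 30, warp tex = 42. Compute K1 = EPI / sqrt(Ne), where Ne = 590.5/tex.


Formula: K1 = EPI / sqrt(Ne), with Ne = 590.5 / tex_warp
Step 1: Ne = 590.5 / 42 = 14.06
Step 2: sqrt(Ne) = sqrt(14.06) = 3.7497
Step 3: K1 = 30 / 3.7497 = 8.0

8.0


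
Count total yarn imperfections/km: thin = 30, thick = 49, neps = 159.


Formula: Total = thin places + thick places + neps
Total = 30 + 49 + 159
Total = 238 imperfections/km

238 imperfections/km


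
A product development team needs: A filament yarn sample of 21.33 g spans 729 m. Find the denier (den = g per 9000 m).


Formula: den = (mass_g / length_m) * 9000
Substituting: den = (21.33 / 729) * 9000
Intermediate: 21.33 / 729 = 0.02925926 g/m
den = 0.02925926 * 9000 = 263.3 denier

263.3 denier


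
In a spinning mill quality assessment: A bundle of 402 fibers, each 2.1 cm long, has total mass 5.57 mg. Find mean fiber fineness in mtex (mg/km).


Formula: fineness (mtex) = mass (mg) / total length (km) = (mass_mg / total_length_m) * 1000
Step 1: Convert fiber length: 2.1 cm = 0.021 m
Step 2: Total fiber length = 402 * 0.021 = 8.442 m
Step 3: Linear density = 5.57 mg / 8.442 m = 0.6598 mg/m
Step 4: fineness = 0.6598 * 1000 = 659.8 mtex

659.8 mtex


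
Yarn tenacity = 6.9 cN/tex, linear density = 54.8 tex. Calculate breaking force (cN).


Formula: Breaking force = Tenacity * Linear density
F = 6.9 cN/tex * 54.8 tex
F = 378.12 cN

378.12 cN


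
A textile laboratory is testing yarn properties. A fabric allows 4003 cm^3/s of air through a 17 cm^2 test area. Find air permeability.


Formula: Air Permeability = Airflow / Test Area
AP = 4003 cm^3/s / 17 cm^2
AP = 235.5 cm^3/s/cm^2

235.5 cm^3/s/cm^2


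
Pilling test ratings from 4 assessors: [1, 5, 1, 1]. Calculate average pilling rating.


Formula: Mean = sum / count
Sum = 1 + 5 + 1 + 1 = 8
Mean = 8 / 4 = 2.0

2.0


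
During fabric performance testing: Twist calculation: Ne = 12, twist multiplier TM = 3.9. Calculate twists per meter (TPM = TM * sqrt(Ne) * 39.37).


Formula: TPM = TM * sqrt(Ne) * 39.37
Step 1: sqrt(Ne) = sqrt(12) = 3.4641
Step 2: TM * sqrt(Ne) = 3.9 * 3.4641 = 13.51
Step 3: TPM = 13.51 * 39.37 = 532 twists/m

532 twists/m


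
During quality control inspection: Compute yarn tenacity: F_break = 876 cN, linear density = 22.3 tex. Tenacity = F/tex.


Formula: Tenacity = Breaking force / Linear density
Tenacity = 876 cN / 22.3 tex
Tenacity = 39.28 cN/tex

39.28 cN/tex


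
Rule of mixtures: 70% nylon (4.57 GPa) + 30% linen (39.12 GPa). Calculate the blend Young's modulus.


Formula: Blend property = (fraction_A * property_A) + (fraction_B * property_B)
Step 1: Contribution A = 70/100 * 4.57 GPa = 3.199 GPa
Step 2: Contribution B = 30/100 * 39.12 GPa = 11.736 GPa
Step 3: Blend Young's modulus = 3.199 + 11.736 = 14.935 GPa

14.935 GPa


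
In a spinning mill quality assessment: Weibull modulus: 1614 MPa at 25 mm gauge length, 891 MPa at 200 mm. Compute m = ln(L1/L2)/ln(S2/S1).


Formula: m = ln(L1/L2) / ln(S2/S1)
Step 1: ln(L1/L2) = ln(25/200) = -2.07944
Step 2: S2/S1 = 891/1614 = 0.55204
Step 3: ln(S2/S1) = ln(0.55204) = -0.59413
Step 4: m = -2.07944 / -0.59413 = 3.50

3.50 (Weibull m)


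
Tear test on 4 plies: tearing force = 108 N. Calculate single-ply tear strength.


Formula: Per-ply strength = Total force / Number of plies
Per-ply = 108 N / 4
Per-ply = 27 N

27 N


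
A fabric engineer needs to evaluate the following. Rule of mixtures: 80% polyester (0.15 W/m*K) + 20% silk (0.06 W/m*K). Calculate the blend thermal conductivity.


Formula: Blend property = (fraction_A * property_A) + (fraction_B * property_B)
Step 1: Contribution A = 80/100 * 0.15 W/m*K = 0.12 W/m*K
Step 2: Contribution B = 20/100 * 0.06 W/m*K = 0.012 W/m*K
Step 3: Blend thermal conductivity = 0.12 + 0.012 = 0.132 W/m*K

0.132 W/m*K


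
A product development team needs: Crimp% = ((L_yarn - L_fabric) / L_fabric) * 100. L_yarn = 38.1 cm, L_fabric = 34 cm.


Formula: Crimp% = ((L_yarn - L_fabric) / L_fabric) * 100
Step 1: Extension = 38.1 - 34 = 4.1 cm
Step 2: Crimp% = (4.1 / 34) * 100
Step 3: Crimp% = 0.120588 * 100 = 12.0588% ≈ 12.1%

12.1%
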